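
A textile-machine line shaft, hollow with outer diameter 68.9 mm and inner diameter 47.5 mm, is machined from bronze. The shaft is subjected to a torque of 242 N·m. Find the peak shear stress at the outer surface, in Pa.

J = π(d_o⁴ − d_i⁴)/32 = π(0.0689⁴ − 0.0475⁴)/32 = 1.713×10^-6 m⁴.
τ_max = T·r/J = 242.0 × 0.0345 / 1.713×10^-6 = 4.868×10^6 Pa.

4.87e6 Pa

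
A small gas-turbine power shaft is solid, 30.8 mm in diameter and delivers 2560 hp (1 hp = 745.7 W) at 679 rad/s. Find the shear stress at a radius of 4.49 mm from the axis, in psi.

20700 psi

ω = 679 rad/s, so T = P/ω = 2560×745.7 / 679.0 = 2811 N·m.
J = πd⁴/32 = π(0.0308)⁴/32 = 8.835×10^-8 m⁴.
Shear stress varies linearly with radius: τ = T·r/J = 2811 × 0.00449 / 8.835×10^-8 = 1.429×10^8 Pa.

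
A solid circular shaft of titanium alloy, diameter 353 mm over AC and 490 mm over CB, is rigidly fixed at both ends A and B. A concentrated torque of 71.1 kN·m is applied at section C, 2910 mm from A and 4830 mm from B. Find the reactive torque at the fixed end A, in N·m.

Compatibility: T_A·a/J_AC = T_B·b/J_CB with T_A + T_B = T₀.
J_AC = 1.52×10^-3 m⁴, J_CB = 5.66×10^-3 m⁴, so T_A = T₀·(J_AC/a)/((J_AC/a)+(J_CB/b)) = 21970 N·m, T_B = 49130 N·m.

22000 N·m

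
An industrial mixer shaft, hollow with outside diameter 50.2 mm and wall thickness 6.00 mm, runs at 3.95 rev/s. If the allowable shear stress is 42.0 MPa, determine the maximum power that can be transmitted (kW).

J = π(d_o⁴ − d_i⁴)/32 = π(0.0502⁴ − 0.0382⁴)/32 = 4.144×10^-7 m⁴.
T_max = τ_allow·J/r = 4.20×10^7 × 4.144×10^-7 / 0.0251 = 693.4 N·m.
ω = 2π·3.95 = 24.82 rad/s, so P_max = T_max·ω = 1.721×10^4 W.

17.2 kW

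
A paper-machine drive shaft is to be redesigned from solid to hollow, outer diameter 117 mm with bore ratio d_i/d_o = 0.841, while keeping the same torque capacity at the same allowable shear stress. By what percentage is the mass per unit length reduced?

Equal τ_max and T ⇒ the solid shaft needs d_s³ = d_o³(1−k⁴), so d_s = 117·(1−0.841⁴)^(1/3) = 92.85 mm.
Area ratio A_h/A_s = d_o²(1−k²)/d_s² = (1−k²)/(1−k⁴)^(2/3) = 0.4648.
Mass saving = 1 − 0.4648 = 53.5 %.

53.5 %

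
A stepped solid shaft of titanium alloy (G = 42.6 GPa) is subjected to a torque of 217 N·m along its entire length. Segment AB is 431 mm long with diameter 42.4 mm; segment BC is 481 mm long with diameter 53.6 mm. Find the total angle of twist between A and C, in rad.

J_AB = π(0.0424)⁴/32 = 3.17×10^-7 m⁴; J_BC = π(0.0536)⁴/32 = 8.10×10^-7 m⁴.
θ = (T/G)·Σ L_i/J_i = (217.0/42.6×10⁹)·(0.431/3.17×10^-7 + 0.481/8.10×10^-7) = 9.943×10^-3 rad.

0.00994 rad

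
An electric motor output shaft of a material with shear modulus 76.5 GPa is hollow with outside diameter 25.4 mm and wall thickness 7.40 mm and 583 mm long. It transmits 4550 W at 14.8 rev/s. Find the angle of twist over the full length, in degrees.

0.539°

ω = 2π·14.8 = 92.99 rad/s, so T = P/ω = 4550 / 92.99 = 48.93 N·m.
J = π(d_o⁴ − d_i⁴)/32 = π(0.0254⁴ − 0.0106⁴)/32 = 3.962×10^-8 m⁴.
θ = T·L/(G·J) = 48.93 × 0.583 / (76.5×10⁹ × 3.962×10^-8) = 9.411×10^-3 rad.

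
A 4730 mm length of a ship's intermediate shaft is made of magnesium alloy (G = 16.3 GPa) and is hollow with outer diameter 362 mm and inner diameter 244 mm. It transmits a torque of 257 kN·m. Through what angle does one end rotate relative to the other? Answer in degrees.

J = π(d_o⁴ − d_i⁴)/32 = π(0.362⁴ − 0.244⁴)/32 = 1.338×10^-3 m⁴.
θ = T·L/(G·J) = 257000 × 4.73 / (16.3×10⁹ × 1.338×10^-3) = 0.05574 rad.

3.19°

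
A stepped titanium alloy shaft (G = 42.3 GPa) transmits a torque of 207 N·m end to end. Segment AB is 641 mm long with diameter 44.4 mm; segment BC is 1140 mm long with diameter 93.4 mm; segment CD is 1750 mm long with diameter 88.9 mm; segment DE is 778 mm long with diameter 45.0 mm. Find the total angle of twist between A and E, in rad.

J_AB = π(0.0444)⁴/32 = 3.82×10^-7 m⁴; J_BC = π(0.0934)⁴/32 = 7.47×10^-6 m⁴; J_CD = π(0.0889)⁴/32 = 6.13×10^-6 m⁴; J_DE = π(0.0450)⁴/32 = 4.03×10^-7 m⁴.
θ = (T/G)·Σ L_i/J_i = (207.0/42.3×10⁹)·(0.641/3.82×10^-7 + 1.14/7.47×10^-6 + 1.75/6.13×10^-6 + 0.778/4.03×10^-7) = 0.01982 rad.

0.0198 rad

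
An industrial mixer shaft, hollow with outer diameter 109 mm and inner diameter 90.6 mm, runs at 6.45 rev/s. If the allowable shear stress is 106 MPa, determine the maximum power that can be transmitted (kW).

J = π(d_o⁴ − d_i⁴)/32 = π(0.109⁴ − 0.0906⁴)/32 = 7.243×10^-6 m⁴.
T_max = τ_allow·J/r = 1.06×10^8 × 7.243×10^-6 / 0.0545 = 14090 N·m.
ω = 2π·6.45 = 40.53 rad/s, so P_max = T_max·ω = 5.709×10^5 W.

571 kW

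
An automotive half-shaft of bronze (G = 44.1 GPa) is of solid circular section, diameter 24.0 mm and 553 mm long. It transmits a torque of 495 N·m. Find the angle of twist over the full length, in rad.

0.191 rad

J = πd⁴/32 = π(0.0240)⁴/32 = 3.257×10^-8 m⁴.
θ = T·L/(G·J) = 495.0 × 0.553 / (44.1×10⁹ × 3.257×10^-8) = 0.1906 rad.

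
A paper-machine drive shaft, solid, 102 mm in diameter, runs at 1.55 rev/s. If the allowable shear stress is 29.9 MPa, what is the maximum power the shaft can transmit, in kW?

60.7 kW

J = πd⁴/32 = π(0.102)⁴/32 = 1.063×10^-5 m⁴.
T_max = τ_allow·J/r = 2.99×10^7 × 1.063×10^-5 / 0.0510 = 6230 N·m.
ω = 2π·1.55 = 9.739 rad/s, so P_max = T_max·ω = 6.068×10^4 W.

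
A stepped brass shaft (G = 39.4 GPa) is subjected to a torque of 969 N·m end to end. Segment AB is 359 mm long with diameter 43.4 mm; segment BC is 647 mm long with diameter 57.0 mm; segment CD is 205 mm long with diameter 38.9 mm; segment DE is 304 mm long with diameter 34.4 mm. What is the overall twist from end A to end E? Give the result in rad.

J_AB = π(0.0434)⁴/32 = 3.48×10^-7 m⁴; J_BC = π(0.0570)⁴/32 = 1.04×10^-6 m⁴; J_CD = π(0.0389)⁴/32 = 2.25×10^-7 m⁴; J_DE = π(0.0344)⁴/32 = 1.37×10^-7 m⁴.
θ = (T/G)·Σ L_i/J_i = (969.0/39.4×10⁹)·(0.359/3.48×10^-7 + 0.647/1.04×10^-6 + 0.205/2.25×10^-7 + 0.304/1.37×10^-7) = 0.1175 rad.

0.118 rad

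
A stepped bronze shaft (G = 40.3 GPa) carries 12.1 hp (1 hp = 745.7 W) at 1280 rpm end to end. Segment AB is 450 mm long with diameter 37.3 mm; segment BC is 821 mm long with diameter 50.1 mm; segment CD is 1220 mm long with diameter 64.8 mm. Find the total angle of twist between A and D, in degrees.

ω = 2π·1280/60 = 134.0 rad/s, so T = P/ω = 12.1×745.7 / 134.0 = 67.31 N·m.
J_AB = π(0.0373)⁴/32 = 1.90×10^-7 m⁴; J_BC = π(0.0501)⁴/32 = 6.19×10^-7 m⁴; J_CD = π(0.0648)⁴/32 = 1.73×10^-6 m⁴.
θ = (T/G)·Σ L_i/J_i = (67.31/40.3×10⁹)·(0.450/1.90×10^-7 + 0.821/6.19×10^-7 + 1.22/1.73×10^-6) = 7.350×10^-3 rad.

0.421°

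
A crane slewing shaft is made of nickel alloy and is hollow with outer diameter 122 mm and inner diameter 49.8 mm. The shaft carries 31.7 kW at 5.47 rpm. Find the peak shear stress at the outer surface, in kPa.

160000 kPa

ω = 2π·5.47/60 = 0.5728 rad/s, so T = P/ω = 31.7×10³ / 0.5728 = 55340 N·m.
J = π(d_o⁴ − d_i⁴)/32 = π(0.122⁴ − 0.0498⁴)/32 = 2.115×10^-5 m⁴.
τ_max = T·r/J = 55340 × 0.0610 / 2.115×10^-5 = 1.596×10^8 Pa.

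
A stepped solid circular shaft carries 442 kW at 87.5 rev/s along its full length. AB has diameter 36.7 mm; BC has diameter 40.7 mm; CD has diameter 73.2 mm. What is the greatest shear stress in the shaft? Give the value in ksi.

ω = 2π·87.5 = 549.8 rad/s, so T = P/ω = 442×10³ / 549.8 = 804.0 N·m.
Under the same torque, τ_max = 16T/(πd³) is largest where d is smallest — segment AB (d = 36.7 mm).
τ_max = 16·804.0/(π·(0.0367)³) = 8.283×10^7 Pa.

12.0 ksi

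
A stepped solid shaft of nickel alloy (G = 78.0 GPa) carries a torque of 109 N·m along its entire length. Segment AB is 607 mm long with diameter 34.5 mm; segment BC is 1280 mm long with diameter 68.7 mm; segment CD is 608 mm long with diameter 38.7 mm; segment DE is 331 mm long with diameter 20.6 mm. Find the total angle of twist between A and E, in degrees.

J_AB = π(0.0345)⁴/32 = 1.39×10^-7 m⁴; J_BC = π(0.0687)⁴/32 = 2.19×10^-6 m⁴; J_CD = π(0.0387)⁴/32 = 2.20×10^-7 m⁴; J_DE = π(0.0206)⁴/32 = 1.77×10^-8 m⁴.
θ = (T/G)·Σ L_i/J_i = (109.0/78.0×10⁹)·(0.607/1.39×10^-7 + 1.28/2.19×10^-6 + 0.608/2.20×10^-7 + 0.331/1.77×10^-8) = 0.03694 rad.

2.12°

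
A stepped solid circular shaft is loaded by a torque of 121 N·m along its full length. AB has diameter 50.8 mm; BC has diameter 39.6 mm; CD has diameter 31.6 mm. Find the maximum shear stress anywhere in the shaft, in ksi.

2.83 ksi

Under the same torque, τ_max = 16T/(πd³) is largest where d is smallest — segment CD (d = 31.6 mm).
τ_max = 16·121.0/(π·(0.0316)³) = 1.953×10^7 Pa.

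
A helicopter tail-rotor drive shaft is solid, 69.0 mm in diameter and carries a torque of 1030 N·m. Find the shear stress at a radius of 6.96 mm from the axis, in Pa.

J = πd⁴/32 = π(0.0690)⁴/32 = 2.225×10^-6 m⁴.
Shear stress varies linearly with radius: τ = T·r/J = 1030 × 0.00696 / 2.225×10^-6 = 3.221×10^6 Pa.

3.22e6 Pa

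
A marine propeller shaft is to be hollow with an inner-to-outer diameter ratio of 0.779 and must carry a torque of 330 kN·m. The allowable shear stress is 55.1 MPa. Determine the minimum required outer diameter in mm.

For a hollow shaft with d_i/d_o = 0.779: τ_max = 16T/(π d_o³ (1−k⁴)), so d_o = [16T/(π τ_allow (1−k⁴))]^(1/3) = [16·330000/(π·5.51×10^7·0.6317)]^(1/3) = 0.3641 m.

364 mm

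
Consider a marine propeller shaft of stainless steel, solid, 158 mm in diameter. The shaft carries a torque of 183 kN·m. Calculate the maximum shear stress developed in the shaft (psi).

J = πd⁴/32 = π(0.158)⁴/32 = 6.118×10^-5 m⁴.
τ_max = T·r/J = 183000 × 0.0790 / 6.118×10^-5 = 2.363×10^8 Pa.

34300 psi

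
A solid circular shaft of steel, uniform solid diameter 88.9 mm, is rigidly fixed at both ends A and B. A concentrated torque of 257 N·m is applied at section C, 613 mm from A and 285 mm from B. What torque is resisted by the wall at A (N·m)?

81.6 N·m

With uniform GJ and both ends fixed, compatibility θ_AC = θ_CB gives T_A·a = T_B·b, together with T_A + T_B = T₀.
T_A = T₀·b/(a+b) = 257.0·285/898.0 = 81.56 N·m; T_B = 175.4 N·m.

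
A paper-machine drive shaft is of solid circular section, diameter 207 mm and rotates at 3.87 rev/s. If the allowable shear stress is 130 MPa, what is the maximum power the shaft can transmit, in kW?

5510 kW

J = πd⁴/32 = π(0.207)⁴/32 = 1.803×10^-4 m⁴.
T_max = τ_allow·J/r = 1.30×10^8 × 1.803×10^-4 / 0.103 = 226400 N·m.
ω = 2π·3.87 = 24.32 rad/s, so P_max = T_max·ω = 5.505×10^6 W.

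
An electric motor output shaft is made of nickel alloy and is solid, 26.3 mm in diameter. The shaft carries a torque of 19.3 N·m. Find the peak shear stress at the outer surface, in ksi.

J = πd⁴/32 = π(0.0263)⁴/32 = 4.697×10^-8 m⁴.
τ_max = T·r/J = 19.30 × 0.0132 / 4.697×10^-8 = 5.403×10^6 Pa.

0.784 ksi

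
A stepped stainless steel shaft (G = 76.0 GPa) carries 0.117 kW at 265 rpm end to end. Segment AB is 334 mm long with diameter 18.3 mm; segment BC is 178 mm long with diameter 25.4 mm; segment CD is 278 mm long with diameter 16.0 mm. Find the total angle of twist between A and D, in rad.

ω = 2π·265/60 = 27.75 rad/s, so T = P/ω = 0.117×10³ / 27.75 = 4.216 N·m.
J_AB = π(0.0183)⁴/32 = 1.10×10^-8 m⁴; J_BC = π(0.0254)⁴/32 = 4.09×10^-8 m⁴; J_CD = π(0.0160)⁴/32 = 6.43×10^-9 m⁴.
θ = (T/G)·Σ L_i/J_i = (4.216/76.0×10⁹)·(0.334/1.10×10^-8 + 0.178/4.09×10^-8 + 0.278/6.43×10^-9) = 4.321×10^-3 rad.

0.00432 rad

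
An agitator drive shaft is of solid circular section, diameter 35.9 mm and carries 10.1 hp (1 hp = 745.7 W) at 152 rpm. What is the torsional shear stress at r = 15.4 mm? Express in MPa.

ω = 2π·152/60 = 15.92 rad/s, so T = P/ω = 10.1×745.7 / 15.92 = 473.2 N·m.
J = πd⁴/32 = π(0.0359)⁴/32 = 1.631×10^-7 m⁴.
Shear stress varies linearly with radius: τ = T·r/J = 473.2 × 0.0154 / 1.631×10^-7 = 4.468×10^7 Pa.

44.7 MPa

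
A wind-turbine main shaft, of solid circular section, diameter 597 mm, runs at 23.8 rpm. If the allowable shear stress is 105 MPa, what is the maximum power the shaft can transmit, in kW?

10900 kW

J = πd⁴/32 = π(0.597)⁴/32 = 0.01247 m⁴.
T_max = τ_allow·J/r = 1.05×10^8 × 0.01247 / 0.298 = 4.387e6 N·m.
ω = 2π·23.8/60 = 2.492 rad/s, so P_max = T_max·ω = 1.093×10^7 W.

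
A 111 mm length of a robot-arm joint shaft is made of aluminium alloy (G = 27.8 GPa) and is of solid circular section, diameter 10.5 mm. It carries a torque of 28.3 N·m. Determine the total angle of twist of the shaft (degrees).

5.43°

J = πd⁴/32 = π(0.0105)⁴/32 = 1.193×10^-9 m⁴.
θ = T·L/(G·J) = 28.30 × 0.111 / (27.8×10⁹ × 1.193×10^-9) = 0.09469 rad.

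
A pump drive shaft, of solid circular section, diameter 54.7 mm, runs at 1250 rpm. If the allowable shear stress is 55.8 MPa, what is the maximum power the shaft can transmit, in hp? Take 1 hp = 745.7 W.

315 hp

J = πd⁴/32 = π(0.0547)⁴/32 = 8.789×10^-7 m⁴.
T_max = τ_allow·J/r = 5.58×10^7 × 8.789×10^-7 / 0.0274 = 1793 N·m.
ω = 2π·1250/60 = 130.9 rad/s, so P_max = T_max·ω = 2.347×10^5 W.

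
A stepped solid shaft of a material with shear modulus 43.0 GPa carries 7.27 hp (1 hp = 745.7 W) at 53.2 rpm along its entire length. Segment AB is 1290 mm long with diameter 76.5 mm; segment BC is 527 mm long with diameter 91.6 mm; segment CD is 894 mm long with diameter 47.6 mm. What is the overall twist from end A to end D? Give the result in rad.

0.0505 rad

ω = 2π·53.2/60 = 5.571 rad/s, so T = P/ω = 7.27×745.7 / 5.571 = 973.1 N·m.
J_AB = π(0.0765)⁴/32 = 3.36×10^-6 m⁴; J_BC = π(0.0916)⁴/32 = 6.91×10^-6 m⁴; J_CD = π(0.0476)⁴/32 = 5.04×10^-7 m⁴.
θ = (T/G)·Σ L_i/J_i = (973.1/43.0×10⁹)·(1.29/3.36×10^-6 + 0.527/6.91×10^-6 + 0.894/5.04×10^-7) = 0.05055 rad.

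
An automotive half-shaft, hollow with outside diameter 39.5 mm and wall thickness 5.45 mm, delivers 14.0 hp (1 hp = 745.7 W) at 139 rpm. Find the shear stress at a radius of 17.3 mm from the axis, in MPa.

71.6 MPa

ω = 2π·139/60 = 14.56 rad/s, so T = P/ω = 14.0×745.7 / 14.56 = 717.2 N·m.
J = π(d_o⁴ − d_i⁴)/32 = π(0.0395⁴ − 0.0286⁴)/32 = 1.733×10^-7 m⁴.
Shear stress varies linearly with radius: τ = T·r/J = 717.2 × 0.0173 / 1.733×10^-7 = 7.159×10^7 Pa.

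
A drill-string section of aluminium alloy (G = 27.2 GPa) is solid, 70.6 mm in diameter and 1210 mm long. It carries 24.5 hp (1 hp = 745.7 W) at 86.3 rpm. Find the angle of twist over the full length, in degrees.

ω = 2π·86.3/60 = 9.037 rad/s, so T = P/ω = 24.5×745.7 / 9.037 = 2022 N·m.
J = πd⁴/32 = π(0.0706)⁴/32 = 2.439×10^-6 m⁴.
θ = T·L/(G·J) = 2022 × 1.21 / (27.2×10⁹ × 2.439×10^-6) = 0.03687 rad.

2.11°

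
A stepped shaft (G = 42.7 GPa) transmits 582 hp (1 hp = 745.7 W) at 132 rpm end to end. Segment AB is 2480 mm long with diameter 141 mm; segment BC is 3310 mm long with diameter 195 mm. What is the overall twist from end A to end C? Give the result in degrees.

ω = 2π·132/60 = 13.82 rad/s, so T = P/ω = 582×745.7 / 13.82 = 31400 N·m.
J_AB = π(0.141)⁴/32 = 3.88×10^-5 m⁴; J_BC = π(0.195)⁴/32 = 1.42×10^-4 m⁴.
θ = (T/G)·Σ L_i/J_i = (31400/42.7×10⁹)·(2.48/3.88×10^-5 + 3.31/1.42×10^-4) = 0.06414 rad.

3.67°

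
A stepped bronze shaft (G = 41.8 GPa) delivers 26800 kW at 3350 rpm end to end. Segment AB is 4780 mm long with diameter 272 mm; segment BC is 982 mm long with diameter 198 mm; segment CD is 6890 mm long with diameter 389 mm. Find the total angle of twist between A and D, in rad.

0.0338 rad

ω = 2π·3350/60 = 350.8 rad/s, so T = P/ω = 26800×10³ / 350.8 = 76390 N·m.
J_AB = π(0.272)⁴/32 = 5.37×10^-4 m⁴; J_BC = π(0.198)⁴/32 = 1.51×10^-4 m⁴; J_CD = π(0.389)⁴/32 = 2.25×10^-3 m⁴.
θ = (T/G)·Σ L_i/J_i = (76390/41.8×10⁹)·(4.78/5.37×10^-4 + 0.982/1.51×10^-4 + 6.89/2.25×10^-3) = 0.03375 rad.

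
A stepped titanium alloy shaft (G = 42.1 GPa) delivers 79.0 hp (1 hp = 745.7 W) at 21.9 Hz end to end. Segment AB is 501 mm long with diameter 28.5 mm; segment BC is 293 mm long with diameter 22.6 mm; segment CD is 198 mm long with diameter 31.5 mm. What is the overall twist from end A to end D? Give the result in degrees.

ω = 2π·21.9 = 137.6 rad/s, so T = P/ω = 79.0×745.7 / 137.6 = 428.1 N·m.
J_AB = π(0.0285)⁴/32 = 6.48×10^-8 m⁴; J_BC = π(0.0226)⁴/32 = 2.56×10^-8 m⁴; J_CD = π(0.0315)⁴/32 = 9.67×10^-8 m⁴.
θ = (T/G)·Σ L_i/J_i = (428.1/42.1×10⁹)·(0.501/6.48×10^-8 + 0.293/2.56×10^-8 + 0.198/9.67×10^-8) = 0.2158 rad.

12.4°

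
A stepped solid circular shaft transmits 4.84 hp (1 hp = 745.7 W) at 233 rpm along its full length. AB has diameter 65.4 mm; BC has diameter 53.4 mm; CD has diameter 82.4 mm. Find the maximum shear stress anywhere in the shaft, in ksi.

ω = 2π·233/60 = 24.40 rad/s, so T = P/ω = 4.84×745.7 / 24.40 = 147.9 N·m.
Under the same torque, τ_max = 16T/(πd³) is largest where d is smallest — segment BC (d = 53.4 mm).
τ_max = 16·147.9/(π·(0.0534)³) = 4.947×10^6 Pa.

0.718 ksi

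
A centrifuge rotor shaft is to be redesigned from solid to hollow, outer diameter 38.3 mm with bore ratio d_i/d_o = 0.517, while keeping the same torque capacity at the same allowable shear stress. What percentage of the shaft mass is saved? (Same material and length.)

Equal τ_max and T ⇒ the solid shaft needs d_s³ = d_o³(1−k⁴), so d_s = 38.3·(1−0.517⁴)^(1/3) = 37.37 mm.
Area ratio A_h/A_s = d_o²(1−k²)/d_s² = (1−k²)/(1−k⁴)^(2/3) = 0.7698.
Mass saving = 1 − 0.7698 = 23.0 %.

23.0 %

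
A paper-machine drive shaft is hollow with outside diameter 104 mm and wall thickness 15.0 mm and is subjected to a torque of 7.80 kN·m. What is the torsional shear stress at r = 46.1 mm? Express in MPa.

J = π(d_o⁴ − d_i⁴)/32 = π(0.104⁴ − 0.0740⁴)/32 = 8.541×10^-6 m⁴.
Shear stress varies linearly with radius: τ = T·r/J = 7800 × 0.0461 / 8.541×10^-6 = 4.210×10^7 Pa.

42.1 MPa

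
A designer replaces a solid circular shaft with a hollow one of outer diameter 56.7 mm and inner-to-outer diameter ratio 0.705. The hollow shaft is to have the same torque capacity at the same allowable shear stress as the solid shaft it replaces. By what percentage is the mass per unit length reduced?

Equal τ_max and T ⇒ the solid shaft needs d_s³ = d_o³(1−k⁴), so d_s = 56.7·(1−0.705⁴)^(1/3) = 51.58 mm.
Area ratio A_h/A_s = d_o²(1−k²)/d_s² = (1−k²)/(1−k⁴)^(2/3) = 0.6077.
Mass saving = 1 − 0.6077 = 39.2 %.

39.2 %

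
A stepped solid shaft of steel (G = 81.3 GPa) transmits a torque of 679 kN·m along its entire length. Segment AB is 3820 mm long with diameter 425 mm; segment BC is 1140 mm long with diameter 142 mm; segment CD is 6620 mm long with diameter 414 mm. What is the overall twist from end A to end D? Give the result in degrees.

15.3°

J_AB = π(0.425)⁴/32 = 3.20×10^-3 m⁴; J_BC = π(0.142)⁴/32 = 3.99×10^-5 m⁴; J_CD = π(0.414)⁴/32 = 2.88×10^-3 m⁴.
θ = (T/G)·Σ L_i/J_i = (679000/81.3×10⁹)·(3.82/3.20×10^-3 + 1.14/3.99×10^-5 + 6.62/2.88×10^-3) = 0.2677 rad.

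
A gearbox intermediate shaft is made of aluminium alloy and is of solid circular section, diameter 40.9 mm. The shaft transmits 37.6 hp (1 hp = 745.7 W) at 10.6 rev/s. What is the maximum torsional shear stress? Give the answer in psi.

4550 psi

ω = 2π·10.6 = 66.60 rad/s, so T = P/ω = 37.6×745.7 / 66.60 = 421.0 N·m.
J = πd⁴/32 = π(0.0409)⁴/32 = 2.747×10^-7 m⁴.
τ_max = T·r/J = 421.0 × 0.0204 / 2.747×10^-7 = 3.134×10^7 Pa.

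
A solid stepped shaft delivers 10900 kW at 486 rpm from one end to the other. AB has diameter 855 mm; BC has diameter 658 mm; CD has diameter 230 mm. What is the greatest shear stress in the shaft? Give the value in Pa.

8.96e7 Pa

ω = 2π·486/60 = 50.89 rad/s, so T = P/ω = 10900×10³ / 50.89 = 214200 N·m.
Under the same torque, τ_max = 16T/(πd³) is largest where d is smallest — segment CD (d = 230 mm).
τ_max = 16·214200/(π·(0.230)³) = 8.965×10^7 Pa.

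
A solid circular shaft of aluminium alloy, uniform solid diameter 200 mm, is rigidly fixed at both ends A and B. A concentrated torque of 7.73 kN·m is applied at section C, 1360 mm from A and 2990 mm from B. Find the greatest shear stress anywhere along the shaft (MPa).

3.38 MPa

With uniform GJ and both ends fixed, compatibility θ_AC = θ_CB gives T_A·a = T_B·b, together with T_A + T_B = T₀.
T_A = T₀·b/(a+b) = 7730·2990/4350 = 5313 N·m; T_B = 2417 N·m.
τ in each portion: τ_AC = 3.38×10^6 Pa, τ_CB = 1.54×10^6 Pa; maximum is in AC.
τ_max = T_AC·r/J = 5313·0.100/1.57×10^-4 = 3.383×10^6 Pa.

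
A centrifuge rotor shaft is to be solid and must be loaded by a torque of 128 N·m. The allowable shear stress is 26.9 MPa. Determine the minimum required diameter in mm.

For a solid shaft τ_max = 16T/(πd³), so d = (16T/(π τ_allow))^(1/3) = (16·128.0/(π·2.69×10^7))^(1/3) = 0.02894 m.

28.9 mm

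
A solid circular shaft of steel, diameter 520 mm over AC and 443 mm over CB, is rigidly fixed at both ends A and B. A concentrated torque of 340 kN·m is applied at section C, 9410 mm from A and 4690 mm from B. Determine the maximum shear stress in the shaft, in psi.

Compatibility: T_A·a/J_AC = T_B·b/J_CB with T_A + T_B = T₀.
J_AC = 7.18×10^-3 m⁴, J_CB = 3.78×10^-3 m⁴, so T_A = T₀·(J_AC/a)/((J_AC/a)+(J_CB/b)) = 165300 N·m, T_B = 174700 N·m.
τ in each portion: τ_AC = 5.99×10^6 Pa, τ_CB = 1.02×10^7 Pa; maximum is in CB.
τ_max = T_CB·r/J = 174700·0.222/3.78×10^-3 = 1.023×10^7 Pa.

1480 psi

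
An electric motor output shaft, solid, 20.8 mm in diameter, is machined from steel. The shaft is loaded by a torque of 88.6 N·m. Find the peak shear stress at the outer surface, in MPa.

J = πd⁴/32 = π(0.0208)⁴/32 = 1.838×10^-8 m⁴.
τ_max = T·r/J = 88.60 × 0.0104 / 1.838×10^-8 = 5.014×10^7 Pa.

50.1 MPa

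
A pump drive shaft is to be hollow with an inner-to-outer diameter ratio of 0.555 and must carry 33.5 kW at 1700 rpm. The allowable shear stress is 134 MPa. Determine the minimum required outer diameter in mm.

19.9 mm

ω = 2π·1700/60 = 178.0 rad/s, so T = P/ω = 33.5×10³ / 178.0 = 188.2 N·m.
For a hollow shaft with d_i/d_o = 0.555: τ_max = 16T/(π d_o³ (1−k⁴)), so d_o = [16T/(π τ_allow (1−k⁴))]^(1/3) = [16·188.2/(π·1.34×10^8·0.9051)]^(1/3) = 0.01992 m.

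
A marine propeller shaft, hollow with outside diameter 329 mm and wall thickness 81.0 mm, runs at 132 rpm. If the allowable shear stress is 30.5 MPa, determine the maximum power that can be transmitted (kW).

2750 kW

J = π(d_o⁴ − d_i⁴)/32 = π(0.329⁴ − 0.167⁴)/32 = 1.074×10^-3 m⁴.
T_max = τ_allow·J/r = 3.05×10^7 × 1.074×10^-3 / 0.165 = 199100 N·m.
ω = 2π·132/60 = 13.82 rad/s, so P_max = T_max·ω = 2.752×10^6 W.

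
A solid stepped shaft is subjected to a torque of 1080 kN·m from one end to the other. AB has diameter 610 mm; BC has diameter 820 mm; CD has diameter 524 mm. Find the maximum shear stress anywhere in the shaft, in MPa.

Under the same torque, τ_max = 16T/(πd³) is largest where d is smallest — segment CD (d = 524 mm).
τ_max = 16·1.080e6/(π·(0.524)³) = 3.823×10^7 Pa.

38.2 MPa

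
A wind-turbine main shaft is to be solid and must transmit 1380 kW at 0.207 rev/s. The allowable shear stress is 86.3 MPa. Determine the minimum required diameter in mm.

ω = 2π·0.207 = 1.301 rad/s, so T = P/ω = 1380×10³ / 1.301 = 1.061e6 N·m.
For a solid shaft τ_max = 16T/(πd³), so d = (16T/(π τ_allow))^(1/3) = (16·1.061e6/(π·8.63×10^7))^(1/3) = 0.3971 m.

397 mm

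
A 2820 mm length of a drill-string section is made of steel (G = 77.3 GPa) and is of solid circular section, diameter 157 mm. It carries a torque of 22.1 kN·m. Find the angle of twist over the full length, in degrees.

0.774°

J = πd⁴/32 = π(0.157)⁴/32 = 5.965×10^-5 m⁴.
θ = T·L/(G·J) = 22100 × 2.82 / (77.3×10⁹ × 5.965×10^-5) = 0.01352 rad.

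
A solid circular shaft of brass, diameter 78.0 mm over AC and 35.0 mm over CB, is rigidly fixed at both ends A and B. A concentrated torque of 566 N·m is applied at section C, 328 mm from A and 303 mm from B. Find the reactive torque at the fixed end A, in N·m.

Compatibility: T_A·a/J_AC = T_B·b/J_CB with T_A + T_B = T₀.
J_AC = 3.63×10^-6 m⁴, J_CB = 1.47×10^-7 m⁴, so T_A = T₀·(J_AC/a)/((J_AC/a)+(J_CB/b)) = 542.2 N·m, T_B = 23.80 N·m.

542 N·m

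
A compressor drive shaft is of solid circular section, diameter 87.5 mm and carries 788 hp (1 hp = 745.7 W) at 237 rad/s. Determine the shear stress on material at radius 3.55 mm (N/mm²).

ω = 237 rad/s, so T = P/ω = 788×745.7 / 237.0 = 2479 N·m.
J = πd⁴/32 = π(0.0875)⁴/32 = 5.755×10^-6 m⁴.
Shear stress varies linearly with radius: τ = T·r/J = 2479 × 0.00355 / 5.755×10^-6 = 1.529×10^6 Pa.

1.53 N/mm²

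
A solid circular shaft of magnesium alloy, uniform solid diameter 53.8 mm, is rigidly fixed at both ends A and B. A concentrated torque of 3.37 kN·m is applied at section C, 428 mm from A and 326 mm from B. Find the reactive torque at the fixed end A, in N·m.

With uniform GJ and both ends fixed, compatibility θ_AC = θ_CB gives T_A·a = T_B·b, together with T_A + T_B = T₀.
T_A = T₀·b/(a+b) = 3370·326/754.0 = 1457 N·m; T_B = 1913 N·m.

1460 N·m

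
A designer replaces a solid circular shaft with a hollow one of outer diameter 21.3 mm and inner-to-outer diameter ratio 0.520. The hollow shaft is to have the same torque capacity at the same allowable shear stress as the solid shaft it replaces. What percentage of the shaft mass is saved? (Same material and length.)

Equal τ_max and T ⇒ the solid shaft needs d_s³ = d_o³(1−k⁴), so d_s = 21.3·(1−0.520⁴)^(1/3) = 20.77 mm.
Area ratio A_h/A_s = d_o²(1−k²)/d_s² = (1−k²)/(1−k⁴)^(2/3) = 0.7675.
Mass saving = 1 − 0.7675 = 23.3 %.

23.3 %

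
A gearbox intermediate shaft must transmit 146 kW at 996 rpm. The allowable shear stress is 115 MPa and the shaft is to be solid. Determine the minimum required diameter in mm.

ω = 2π·996/60 = 104.3 rad/s, so T = P/ω = 146×10³ / 104.3 = 1400 N·m.
For a solid shaft τ_max = 16T/(πd³), so d = (16T/(π τ_allow))^(1/3) = (16·1400/(π·1.15×10^8))^(1/3) = 0.03958 m.

39.6 mm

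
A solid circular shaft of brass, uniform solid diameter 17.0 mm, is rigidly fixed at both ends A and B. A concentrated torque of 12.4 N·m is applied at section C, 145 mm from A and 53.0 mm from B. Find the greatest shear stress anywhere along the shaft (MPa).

9.41 MPa

With uniform GJ and both ends fixed, compatibility θ_AC = θ_CB gives T_A·a = T_B·b, together with T_A + T_B = T₀.
T_A = T₀·b/(a+b) = 12.40·53.0/198.0 = 3.319 N·m; T_B = 9.081 N·m.
τ in each portion: τ_AC = 3.44×10^6 Pa, τ_CB = 9.41×10^6 Pa; maximum is in CB.
τ_max = T_CB·r/J = 9.081·0.00850/8.20×10^-9 = 9.413×10^6 Pa.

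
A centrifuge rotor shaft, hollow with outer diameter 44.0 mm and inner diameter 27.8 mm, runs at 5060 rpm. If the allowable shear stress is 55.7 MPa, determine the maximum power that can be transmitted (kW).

J = π(d_o⁴ − d_i⁴)/32 = π(0.0440⁴ − 0.0278⁴)/32 = 3.093×10^-7 m⁴.
T_max = τ_allow·J/r = 5.57×10^7 × 3.093×10^-7 / 0.0220 = 783.2 N·m.
ω = 2π·5060/60 = 529.9 rad/s, so P_max = T_max·ω = 4.150×10^5 W.

415 kW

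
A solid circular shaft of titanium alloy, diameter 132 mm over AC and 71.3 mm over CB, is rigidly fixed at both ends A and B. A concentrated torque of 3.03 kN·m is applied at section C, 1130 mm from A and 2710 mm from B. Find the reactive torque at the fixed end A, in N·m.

2930 N·m

Compatibility: T_A·a/J_AC = T_B·b/J_CB with T_A + T_B = T₀.
J_AC = 2.98×10^-5 m⁴, J_CB = 2.54×10^-6 m⁴, so T_A = T₀·(J_AC/a)/((J_AC/a)+(J_CB/b)) = 2926 N·m, T_B = 103.9 N·m.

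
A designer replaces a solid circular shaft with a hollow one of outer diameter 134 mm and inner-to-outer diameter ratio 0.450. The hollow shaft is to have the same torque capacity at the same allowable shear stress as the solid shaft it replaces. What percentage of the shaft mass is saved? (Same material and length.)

18.0 %

Equal τ_max and T ⇒ the solid shaft needs d_s³ = d_o³(1−k⁴), so d_s = 134·(1−0.450⁴)^(1/3) = 132.1 mm.
Area ratio A_h/A_s = d_o²(1−k²)/d_s² = (1−k²)/(1−k⁴)^(2/3) = 0.8201.
Mass saving = 1 − 0.8201 = 18.0 %.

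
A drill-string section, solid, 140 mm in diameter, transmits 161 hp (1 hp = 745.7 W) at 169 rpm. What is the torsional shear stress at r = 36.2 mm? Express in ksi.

ω = 2π·169/60 = 17.70 rad/s, so T = P/ω = 161×745.7 / 17.70 = 6784 N·m.
J = πd⁴/32 = π(0.140)⁴/32 = 3.771×10^-5 m⁴.
Shear stress varies linearly with radius: τ = T·r/J = 6784 × 0.0362 / 3.771×10^-5 = 6.511×10^6 Pa.

0.944 ksi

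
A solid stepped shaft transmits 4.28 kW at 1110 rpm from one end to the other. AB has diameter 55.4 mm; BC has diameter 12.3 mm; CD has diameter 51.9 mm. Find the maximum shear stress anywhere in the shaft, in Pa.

ω = 2π·1110/60 = 116.2 rad/s, so T = P/ω = 4.28×10³ / 116.2 = 36.82 N·m.
Under the same torque, τ_max = 16T/(πd³) is largest where d is smallest — segment BC (d = 12.3 mm).
τ_max = 16·36.82/(π·(0.0123)³) = 1.008×10^8 Pa.

1.01e8 Pa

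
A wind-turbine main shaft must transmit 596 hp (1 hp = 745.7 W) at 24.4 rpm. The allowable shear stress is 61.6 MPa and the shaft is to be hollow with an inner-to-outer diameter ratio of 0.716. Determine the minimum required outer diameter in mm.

ω = 2π·24.4/60 = 2.555 rad/s, so T = P/ω = 596×745.7 / 2.555 = 173900 N·m.
For a hollow shaft with d_i/d_o = 0.716: τ_max = 16T/(π d_o³ (1−k⁴)), so d_o = [16T/(π τ_allow (1−k⁴))]^(1/3) = [16·173900/(π·6.16×10^7·0.7372)]^(1/3) = 0.2692 m.

269 mm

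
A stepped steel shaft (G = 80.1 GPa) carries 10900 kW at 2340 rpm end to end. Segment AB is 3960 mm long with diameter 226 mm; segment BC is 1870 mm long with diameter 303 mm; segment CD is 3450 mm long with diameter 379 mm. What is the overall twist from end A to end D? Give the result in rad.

0.0108 rad

ω = 2π·2340/60 = 245.0 rad/s, so T = P/ω = 10900×10³ / 245.0 = 44480 N·m.
J_AB = π(0.226)⁴/32 = 2.56×10^-4 m⁴; J_BC = π(0.303)⁴/32 = 8.28×10^-4 m⁴; J_CD = π(0.379)⁴/32 = 2.03×10^-3 m⁴.
θ = (T/G)·Σ L_i/J_i = (44480/80.1×10⁹)·(3.96/2.56×10^-4 + 1.87/8.28×10^-4 + 3.45/2.03×10^-3) = 0.01079 rad.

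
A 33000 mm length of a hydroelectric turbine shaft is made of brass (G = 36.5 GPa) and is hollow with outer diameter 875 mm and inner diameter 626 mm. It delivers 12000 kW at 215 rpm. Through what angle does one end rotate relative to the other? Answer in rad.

ω = 2π·215/60 = 22.51 rad/s, so T = P/ω = 12000×10³ / 22.51 = 533000 N·m.
J = π(d_o⁴ − d_i⁴)/32 = π(0.875⁴ − 0.626⁴)/32 = 0.04247 m⁴.
θ = T·L/(G·J) = 533000 × 33.0 / (36.5×10⁹ × 0.04247) = 0.01135 rad.

0.0113 rad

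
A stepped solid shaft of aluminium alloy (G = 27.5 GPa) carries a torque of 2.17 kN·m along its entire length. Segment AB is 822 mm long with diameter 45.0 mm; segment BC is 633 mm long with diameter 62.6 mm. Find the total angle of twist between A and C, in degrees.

11.1°

J_AB = π(0.0450)⁴/32 = 4.03×10^-7 m⁴; J_BC = π(0.0626)⁴/32 = 1.51×10^-6 m⁴.
θ = (T/G)·Σ L_i/J_i = (2170/27.5×10⁹)·(0.822/4.03×10^-7 + 0.633/1.51×10^-6) = 0.1943 rad.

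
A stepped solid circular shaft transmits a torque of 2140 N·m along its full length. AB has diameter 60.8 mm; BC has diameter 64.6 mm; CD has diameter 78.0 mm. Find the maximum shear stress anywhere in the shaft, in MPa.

48.5 MPa

Under the same torque, τ_max = 16T/(πd³) is largest where d is smallest — segment AB (d = 60.8 mm).
τ_max = 16·2140/(π·(0.0608)³) = 4.849×10^7 Pa.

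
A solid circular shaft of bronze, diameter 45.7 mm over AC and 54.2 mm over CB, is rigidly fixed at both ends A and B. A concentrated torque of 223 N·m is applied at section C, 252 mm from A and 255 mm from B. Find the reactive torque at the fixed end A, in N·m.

75.5 N·m

Compatibility: T_A·a/J_AC = T_B·b/J_CB with T_A + T_B = T₀.
J_AC = 4.28×10^-7 m⁴, J_CB = 8.47×10^-7 m⁴, so T_A = T₀·(J_AC/a)/((J_AC/a)+(J_CB/b)) = 75.46 N·m, T_B = 147.5 N·m.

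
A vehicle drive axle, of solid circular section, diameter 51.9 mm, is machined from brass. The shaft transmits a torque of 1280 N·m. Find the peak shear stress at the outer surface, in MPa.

J = πd⁴/32 = π(0.0519)⁴/32 = 7.123×10^-7 m⁴.
τ_max = T·r/J = 1280 × 0.0260 / 7.123×10^-7 = 4.663×10^7 Pa.

46.6 MPa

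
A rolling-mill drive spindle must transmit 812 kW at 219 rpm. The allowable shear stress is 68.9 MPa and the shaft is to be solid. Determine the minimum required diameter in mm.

ω = 2π·219/60 = 22.93 rad/s, so T = P/ω = 812×10³ / 22.93 = 35410 N·m.
For a solid shaft τ_max = 16T/(πd³), so d = (16T/(π τ_allow))^(1/3) = (16·35410/(π·6.89×10^7))^(1/3) = 0.1378 m.

138 mm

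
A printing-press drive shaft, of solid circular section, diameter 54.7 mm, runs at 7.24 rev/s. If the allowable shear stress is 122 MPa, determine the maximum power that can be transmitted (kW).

178 kW

J = πd⁴/32 = π(0.0547)⁴/32 = 8.789×10^-7 m⁴.
T_max = τ_allow·J/r = 1.22×10^8 × 8.789×10^-7 / 0.0274 = 3921 N·m.
ω = 2π·7.24 = 45.49 rad/s, so P_max = T_max·ω = 1.783×10^5 W.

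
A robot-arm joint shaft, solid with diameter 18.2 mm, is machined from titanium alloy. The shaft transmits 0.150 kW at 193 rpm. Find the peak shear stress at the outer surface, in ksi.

ω = 2π·193/60 = 20.21 rad/s, so T = P/ω = 0.150×10³ / 20.21 = 7.422 N·m.
J = πd⁴/32 = π(0.0182)⁴/32 = 1.077×10^-8 m⁴.
τ_max = T·r/J = 7.422 × 0.00910 / 1.077×10^-8 = 6.270×10^6 Pa.

0.909 ksi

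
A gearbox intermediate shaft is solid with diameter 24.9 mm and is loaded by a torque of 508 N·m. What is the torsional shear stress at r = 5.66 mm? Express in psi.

11100 psi

J = πd⁴/32 = π(0.0249)⁴/32 = 3.774×10^-8 m⁴.
Shear stress varies linearly with radius: τ = T·r/J = 508.0 × 0.00566 / 3.774×10^-8 = 7.619×10^7 Pa.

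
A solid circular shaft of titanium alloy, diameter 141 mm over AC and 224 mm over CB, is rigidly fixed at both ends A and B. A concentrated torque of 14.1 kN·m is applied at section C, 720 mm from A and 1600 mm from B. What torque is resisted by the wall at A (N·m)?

3650 N·m

Compatibility: T_A·a/J_AC = T_B·b/J_CB with T_A + T_B = T₀.
J_AC = 3.88×10^-5 m⁴, J_CB = 2.47×10^-4 m⁴, so T_A = T₀·(J_AC/a)/((J_AC/a)+(J_CB/b)) = 3647 N·m, T_B = 10450 N·m.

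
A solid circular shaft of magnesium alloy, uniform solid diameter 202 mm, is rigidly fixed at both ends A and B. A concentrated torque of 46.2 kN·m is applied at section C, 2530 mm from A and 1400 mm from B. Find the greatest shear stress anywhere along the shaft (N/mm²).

18.4 N/mm²

With uniform GJ and both ends fixed, compatibility θ_AC = θ_CB gives T_A·a = T_B·b, together with T_A + T_B = T₀.
T_A = T₀·b/(a+b) = 46200·1400/3930 = 16460 N·m; T_B = 29740 N·m.
τ in each portion: τ_AC = 1.02×10^7 Pa, τ_CB = 1.84×10^7 Pa; maximum is in CB.
τ_max = T_CB·r/J = 29740·0.101/1.63×10^-4 = 1.838×10^7 Pa.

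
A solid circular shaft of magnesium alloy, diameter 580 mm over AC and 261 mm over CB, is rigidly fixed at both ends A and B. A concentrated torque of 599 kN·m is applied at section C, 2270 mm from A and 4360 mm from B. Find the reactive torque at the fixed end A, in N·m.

Compatibility: T_A·a/J_AC = T_B·b/J_CB with T_A + T_B = T₀.
J_AC = 0.0111 m⁴, J_CB = 4.56×10^-4 m⁴, so T_A = T₀·(J_AC/a)/((J_AC/a)+(J_CB/b)) = 586500 N·m, T_B = 12520 N·m.

586000 N·m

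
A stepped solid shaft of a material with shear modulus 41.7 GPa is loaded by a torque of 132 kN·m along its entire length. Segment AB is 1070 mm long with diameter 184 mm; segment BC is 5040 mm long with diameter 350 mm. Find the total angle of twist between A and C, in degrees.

J_AB = π(0.184)⁴/32 = 1.13×10^-4 m⁴; J_BC = π(0.350)⁴/32 = 1.47×10^-3 m⁴.
θ = (T/G)·Σ L_i/J_i = (132000/41.7×10⁹)·(1.07/1.13×10^-4 + 5.04/1.47×10^-3) = 0.04093 rad.

2.35°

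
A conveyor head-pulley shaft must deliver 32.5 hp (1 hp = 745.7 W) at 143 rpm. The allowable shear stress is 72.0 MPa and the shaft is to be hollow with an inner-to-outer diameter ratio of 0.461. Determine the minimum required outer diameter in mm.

49.3 mm

ω = 2π·143/60 = 14.97 rad/s, so T = P/ω = 32.5×745.7 / 14.97 = 1618 N·m.
For a hollow shaft with d_i/d_o = 0.461: τ_max = 16T/(π d_o³ (1−k⁴)), so d_o = [16T/(π τ_allow (1−k⁴))]^(1/3) = [16·1618/(π·7.20×10^7·0.9548)]^(1/3) = 0.04931 m.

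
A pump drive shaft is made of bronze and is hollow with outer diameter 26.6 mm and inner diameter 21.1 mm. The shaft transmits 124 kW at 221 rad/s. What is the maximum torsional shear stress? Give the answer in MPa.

251 MPa

ω = 221 rad/s, so T = P/ω = 124×10³ / 221.0 = 561.1 N·m.
J = π(d_o⁴ − d_i⁴)/32 = π(0.0266⁴ − 0.0211⁴)/32 = 2.969×10^-8 m⁴.
τ_max = T·r/J = 561.1 × 0.0133 / 2.969×10^-8 = 2.513×10^8 Pa.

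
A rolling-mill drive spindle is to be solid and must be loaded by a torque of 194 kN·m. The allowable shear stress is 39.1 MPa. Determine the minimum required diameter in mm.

For a solid shaft τ_max = 16T/(πd³), so d = (16T/(π τ_allow))^(1/3) = (16·194000/(π·3.91×10^7))^(1/3) = 0.2934 m.

293 mm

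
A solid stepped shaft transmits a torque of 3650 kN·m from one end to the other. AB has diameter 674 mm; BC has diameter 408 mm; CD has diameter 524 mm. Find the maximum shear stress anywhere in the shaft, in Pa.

2.74e8 Pa

Under the same torque, τ_max = 16T/(πd³) is largest where d is smallest — segment BC (d = 408 mm).
τ_max = 16·3.650e6/(π·(0.408)³) = 2.737×10^8 Pa.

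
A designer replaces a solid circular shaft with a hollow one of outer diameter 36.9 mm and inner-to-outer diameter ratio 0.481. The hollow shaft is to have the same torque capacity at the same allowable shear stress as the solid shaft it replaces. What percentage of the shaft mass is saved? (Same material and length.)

Equal τ_max and T ⇒ the solid shaft needs d_s³ = d_o³(1−k⁴), so d_s = 36.9·(1−0.481⁴)^(1/3) = 36.23 mm.
Area ratio A_h/A_s = d_o²(1−k²)/d_s² = (1−k²)/(1−k⁴)^(2/3) = 0.7974.
Mass saving = 1 − 0.7974 = 20.3 %.

20.3 %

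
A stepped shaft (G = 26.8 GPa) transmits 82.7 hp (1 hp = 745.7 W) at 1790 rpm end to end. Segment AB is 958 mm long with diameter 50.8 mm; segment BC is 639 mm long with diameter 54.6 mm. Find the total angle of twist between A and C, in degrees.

ω = 2π·1790/60 = 187.4 rad/s, so T = P/ω = 82.7×745.7 / 187.4 = 329.0 N·m.
J_AB = π(0.0508)⁴/32 = 6.54×10^-7 m⁴; J_BC = π(0.0546)⁴/32 = 8.73×10^-7 m⁴.
θ = (T/G)·Σ L_i/J_i = (329.0/26.8×10⁹)·(0.958/6.54×10^-7 + 0.639/8.73×10^-7) = 0.02698 rad.

1.55°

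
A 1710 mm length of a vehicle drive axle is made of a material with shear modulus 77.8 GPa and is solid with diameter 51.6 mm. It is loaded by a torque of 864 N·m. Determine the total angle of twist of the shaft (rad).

J = πd⁴/32 = π(0.0516)⁴/32 = 6.960×10^-7 m⁴.
θ = T·L/(G·J) = 864.0 × 1.71 / (77.8×10⁹ × 6.960×10^-7) = 0.02729 rad.

0.0273 rad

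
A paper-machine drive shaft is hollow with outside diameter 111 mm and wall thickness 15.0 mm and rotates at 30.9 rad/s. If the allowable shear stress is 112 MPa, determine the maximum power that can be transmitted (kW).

J = π(d_o⁴ − d_i⁴)/32 = π(0.111⁴ − 0.0810⁴)/32 = 1.068×10^-5 m⁴.
T_max = τ_allow·J/r = 1.12×10^8 × 1.068×10^-5 / 0.0555 = 21550 N·m.
ω = 30.9 rad/s, so P_max = T_max·ω = 6.658×10^5 W.

666 kW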